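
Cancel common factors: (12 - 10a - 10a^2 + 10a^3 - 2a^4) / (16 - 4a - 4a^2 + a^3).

(-6 + 2a + 6a^2 - 2a^3)/(-8 - 2a + a^2)

Euclidean algorithm in ℚ[a]:
  -2a^4 + 10a^3 - 10a^2 - 10a + 12 = (-2a + 2)(a^3 - 4a^2 - 4a + 16) + (-10a^2 + 30a - 20)
  a^3 - 4a^2 - 4a + 16 = (-(1/10)a + 1/10)(-10a^2 + 30a - 20) + (-9a + 18)
  -10a^2 + 30a - 20 = ((10/9)a - 10/9)(-9a + 18) + (0)
Last nonzero remainder: -9a + 18. Dividing through by -9 gives the monic gcd a - 2.
Cancel a - 2 from numerator and denominator to get the reduced form.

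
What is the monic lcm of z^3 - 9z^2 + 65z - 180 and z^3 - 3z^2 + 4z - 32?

z^5 - 8z^4 + 64z^3 - 187z^2 + 340z - 1440

Euclidean algorithm in ℚ[z]:
  z^3 - 9z^2 + 65z - 180 = (z^3 - 3z^2 + 4z - 32) + (-6z^2 + 61z - 148)
  z^3 - 3z^2 + 4z - 32 = (-(1/6)z - 43/36)(-6z^2 + 61z - 148) + ((1879/36)z - 1879/9)
  -6z^2 + 61z - 148 = (-(216/1879)z + 1332/1879)((1879/36)z - 1879/9) + (0)
Last nonzero remainder: (1879/36)z - 1879/9. Dividing through by 1879/36 gives the monic gcd z - 4.
Then lcm(f, g) = f·g / gcd(f, g); expanding and making the result monic gives the answer.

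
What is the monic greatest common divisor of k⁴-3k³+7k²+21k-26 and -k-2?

k+2

Euclidean algorithm in ℚ[k]:
  k⁴-3k³+7k²+21k-26 = (-k³+5k²-17k+13)(-k-2) + (0)
Last nonzero remainder: -k-2. Dividing through by -1 gives the monic gcd k+2.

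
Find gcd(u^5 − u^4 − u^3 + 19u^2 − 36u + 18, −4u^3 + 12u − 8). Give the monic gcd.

u^2 − 2u + 1

Repeated division with remainder:
  u^5 − u^4 − u^3 + 19u^2 − 36u + 18 = (−(1/4)u^2 + (1/4)u − 1/2)(−4u^3 + 12u − 8) + (14u^2 − 28u + 14)
  −4u^3 + 12u − 8 = (−(2/7)u − 4/7)(14u^2 − 28u + 14) + (0)
Last nonzero remainder: 14u^2 − 28u + 14. Dividing through by 14 gives the monic gcd u^2 − 2u + 1.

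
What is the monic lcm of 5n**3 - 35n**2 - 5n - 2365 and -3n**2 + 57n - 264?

Euclidean algorithm in ℚ[n]:
  5n**3 - 35n**2 - 5n - 2365 = (-(5/3)n - 20)(-3n**2 + 57n - 264) + (695n - 7645)
  -3n**2 + 57n - 264 = (-(3/695)n + 24/695)(695n - 7645) + (0)
Last nonzero remainder: 695n - 7645. Dividing through by 695 gives the monic gcd n - 11.
Then lcm(f, g) = f·g / gcd(f, g); expanding and making the result monic gives the answer.

n**4 - 15n**3 + 55n**2 - 465n + 3784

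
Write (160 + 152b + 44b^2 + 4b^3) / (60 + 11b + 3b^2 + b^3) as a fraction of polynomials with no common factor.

(40 + 28b + 4b^2)/(15 − b + b^2)

Apply the Euclidean algorithm:
  4b^3 + 44b^2 + 152b + 160 = (4)(b^3 + 3b^2 + 11b + 60) + (32b^2 + 108b − 80)
  b^3 + 3b^2 + 11b + 60 = ((1/32)b − 3/256)(32b^2 + 108b − 80) + ((945/64)b + 945/16)
  32b^2 + 108b − 80 = ((2048/945)b − 256/189)((945/64)b + 945/16) + (0)
Last nonzero remainder: (945/64)b + 945/16. Dividing through by 945/64 gives the monic gcd b + 4.
Cancel b + 4 from numerator and denominator to get the reduced form.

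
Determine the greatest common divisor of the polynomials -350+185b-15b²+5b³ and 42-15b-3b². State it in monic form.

Euclidean algorithm in ℚ[b]:
  5b³-15b²+185b-350 = (-(5/3)b+40/3)(-3b²-15b+42) + (455b-910)
  -3b²-15b+42 = (-(3/455)b-3/65)(455b-910) + (0)
Last nonzero remainder: 455b-910. Dividing through by 455 gives the monic gcd b-2.

-2+b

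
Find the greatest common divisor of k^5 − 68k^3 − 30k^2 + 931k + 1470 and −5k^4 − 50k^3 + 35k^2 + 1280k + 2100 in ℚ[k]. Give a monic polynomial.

Euclidean algorithm in ℚ[k]:
  k^5 − 68k^3 − 30k^2 + 931k + 1470 = (−(1/5)k + 2)(−5k^4 − 50k^3 + 35k^2 + 1280k + 2100) + (39k^3 + 156k^2 − 1209k − 2730)
  −5k^4 − 50k^3 + 35k^2 + 1280k + 2100 = (−(5/39)k − 10/13)(39k^3 + 156k^2 − 1209k − 2730) + (0)
Last nonzero remainder: 39k^3 + 156k^2 − 1209k − 2730. Dividing through by 39 gives the monic gcd k^3 + 4k^2 − 31k − 70.

k^3 + 4k^2 − 31k − 70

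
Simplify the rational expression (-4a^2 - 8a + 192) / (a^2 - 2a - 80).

(-4a + 24)/(a - 10)

By polynomial division,
  -4a^2 - 8a + 192 = (-4)(a^2 - 2a - 80) + (-16a - 128)
  a^2 - 2a - 80 = (-(1/16)a + 5/8)(-16a - 128) + (0)
Last nonzero remainder: -16a - 128. Dividing through by -16 gives the monic gcd a + 8.
Cancel a + 8 from numerator and denominator to get the reduced form.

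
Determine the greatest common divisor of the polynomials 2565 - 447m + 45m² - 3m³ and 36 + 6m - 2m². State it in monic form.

Repeated division with remainder:
  -3m³ + 45m² - 447m + 2565 = ((3/2)m - 18)(-2m² + 6m + 36) + (-393m + 3213)
  -2m² + 6m + 36 = ((2/393)m + 452/17161)(-393m + 3213) + (-834480/17161)
  -393m + 3213 = ((2248091/278160)m - 6126477/92720)(-834480/17161) + (0)
The last nonzero remainder is the constant -834480/17161, so the polynomials are coprime and gcd = 1.

1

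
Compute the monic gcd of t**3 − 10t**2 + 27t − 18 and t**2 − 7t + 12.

Repeated division with remainder:
  t**3 − 10t**2 + 27t − 18 = (t − 3)(t**2 − 7t + 12) + (−6t + 18)
  t**2 − 7t + 12 = (−(1/6)t + 2/3)(−6t + 18) + (0)
Last nonzero remainder: −6t + 18. Dividing through by −6 gives the monic gcd t − 3.

t − 3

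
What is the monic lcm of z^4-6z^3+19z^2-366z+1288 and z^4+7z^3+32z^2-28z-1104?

z^5-17z^3-252z^2-908z+7728

Repeated division with remainder:
  z^4-6z^3+19z^2-366z+1288 = (z^4+7z^3+32z^2-28z-1104) + (-13z^3-13z^2-338z+2392)
  z^4+7z^3+32z^2-28z-1104 = (-(1/13)z-6/13)(-13z^3-13z^2-338z+2392) + (0)
Last nonzero remainder: -13z^3-13z^2-338z+2392. Dividing through by -13 gives the monic gcd z^3+z^2+26z-184.
Then lcm(f, g) = f·g / gcd(f, g); expanding and making the result monic gives the answer.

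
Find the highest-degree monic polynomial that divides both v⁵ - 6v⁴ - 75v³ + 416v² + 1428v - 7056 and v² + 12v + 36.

v² + 12v + 36

Repeated division with remainder:
  v⁵ - 6v⁴ - 75v³ + 416v² + 1428v - 7056 = (v³ - 18v² + 105v - 196)(v² + 12v + 36) + (0)
The last nonzero remainder v² + 12v + 36 is already monic.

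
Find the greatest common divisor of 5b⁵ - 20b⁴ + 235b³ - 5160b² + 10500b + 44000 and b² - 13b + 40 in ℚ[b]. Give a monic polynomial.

b² - 13b + 40

Repeated division with remainder:
  5b⁵ - 20b⁴ + 235b³ - 5160b² + 10500b + 44000 = (5b³ + 45b² + 620b + 1100)(b² - 13b + 40) + (0)
The last nonzero remainder b² - 13b + 40 is already monic.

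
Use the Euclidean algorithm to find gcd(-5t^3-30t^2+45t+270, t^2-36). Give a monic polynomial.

t+6

Repeated division with remainder:
  -5t^3-30t^2+45t+270 = (-5t-30)(t^2-36) + (-135t-810)
  t^2-36 = (-(1/135)t+2/45)(-135t-810) + (0)
Last nonzero remainder: -135t-810. Dividing through by -135 gives the monic gcd t+6.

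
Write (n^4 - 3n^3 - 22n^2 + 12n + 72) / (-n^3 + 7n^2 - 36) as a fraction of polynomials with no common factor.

Repeated division with remainder:
  n^4 - 3n^3 - 22n^2 + 12n + 72 = (-n - 4)(-n^3 + 7n^2 - 36) + (6n^2 - 24n - 72)
  -n^3 + 7n^2 - 36 = (-(1/6)n + 1/2)(6n^2 - 24n - 72) + (0)
Last nonzero remainder: 6n^2 - 24n - 72. Dividing through by 6 gives the monic gcd n^2 - 4n - 12.
Cancel n^2 - 4n - 12 from numerator and denominator to get the reduced form.

(-n^2 - n + 6)/(n - 3)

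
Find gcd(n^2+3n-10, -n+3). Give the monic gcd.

Euclidean algorithm in ℚ[n]:
  n^2+3n-10 = (-n-6)(-n+3) + (8)
  -n+3 = (-(1/8)n+3/8)(8) + (0)
The last nonzero remainder is the constant 8, so the polynomials are coprime and gcd = 1.

1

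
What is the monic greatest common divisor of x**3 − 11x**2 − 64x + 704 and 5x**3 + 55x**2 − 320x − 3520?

By polynomial division,
  x**3 − 11x**2 − 64x + 704 = (1/5)(5x**3 + 55x**2 − 320x − 3520) + (−22x**2 + 1408)
  5x**3 + 55x**2 − 320x − 3520 = (−(5/22)x − 5/2)(−22x**2 + 1408) + (0)
Last nonzero remainder: −22x**2 + 1408. Dividing through by −22 gives the monic gcd x**2 − 64.

x**2 − 64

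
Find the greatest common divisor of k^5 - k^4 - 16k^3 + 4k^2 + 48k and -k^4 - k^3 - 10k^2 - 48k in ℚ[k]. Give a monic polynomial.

k^2 + 3k

Repeated division with remainder:
  k^5 - k^4 - 16k^3 + 4k^2 + 48k = (-k + 2)(-k^4 - k^3 - 10k^2 - 48k) + (-24k^3 - 24k^2 + 144k)
  -k^4 - k^3 - 10k^2 - 48k = ((1/24)k)(-24k^3 - 24k^2 + 144k) + (-16k^2 - 48k)
  -24k^3 - 24k^2 + 144k = ((3/2)k - 3)(-16k^2 - 48k) + (0)
Last nonzero remainder: -16k^2 - 48k. Dividing through by -16 gives the monic gcd k^2 + 3k.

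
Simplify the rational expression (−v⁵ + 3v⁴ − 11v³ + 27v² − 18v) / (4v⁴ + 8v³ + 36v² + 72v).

By polynomial division,
  −v⁵ + 3v⁴ − 11v³ + 27v² − 18v = (−(1/4)v + 5/4)(4v⁴ + 8v³ + 36v² + 72v) + (−12v³ − 108v)
  4v⁴ + 8v³ + 36v² + 72v = (−(1/3)v − 2/3)(−12v³ − 108v) + (0)
Last nonzero remainder: −12v³ − 108v. Dividing through by −12 gives the monic gcd v³ + 9v.
Cancel v³ + 9v from numerator and denominator to get the reduced form.

(−v² + 3v − 2)/(4v + 8)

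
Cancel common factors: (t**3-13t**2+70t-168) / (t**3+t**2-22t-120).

Repeated division with remainder:
  t**3-13t**2+70t-168 = (t**3+t**2-22t-120) + (-14t**2+92t-48)
  t**3+t**2-22t-120 = (-(1/14)t-53/98)(-14t**2+92t-48) + ((1192/49)t-7152/49)
  -14t**2+92t-48 = (-(343/596)t+49/149)((1192/49)t-7152/49) + (0)
Last nonzero remainder: (1192/49)t-7152/49. Dividing through by 1192/49 gives the monic gcd t-6.
Cancel t-6 from numerator and denominator to get the reduced form.

(t**2-7t+28)/(t**2+7t+20)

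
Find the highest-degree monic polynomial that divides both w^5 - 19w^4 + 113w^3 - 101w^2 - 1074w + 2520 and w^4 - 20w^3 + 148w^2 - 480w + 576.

Repeated division with remainder:
  w^5 - 19w^4 + 113w^3 - 101w^2 - 1074w + 2520 = (w + 1)(w^4 - 20w^3 + 148w^2 - 480w + 576) + (-15w^3 + 231w^2 - 1170w + 1944)
  w^4 - 20w^3 + 148w^2 - 480w + 576 = (-(1/15)w + 23/75)(-15w^3 + 231w^2 - 1170w + 1944) + (-(21/25)w^2 + (42/5)w - 504/25)
  -15w^3 + 231w^2 - 1170w + 1944 = ((125/7)w - 675/7)(-(21/25)w^2 + (42/5)w - 504/25) + (0)
Last nonzero remainder: -(21/25)w^2 + (42/5)w - 504/25. Dividing through by -21/25 gives the monic gcd w^2 - 10w + 24.

w^2 - 10w + 24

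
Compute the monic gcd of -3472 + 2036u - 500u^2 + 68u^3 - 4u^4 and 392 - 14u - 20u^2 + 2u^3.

Apply the Euclidean algorithm:
  -4u^4 + 68u^3 - 500u^2 + 2036u - 3472 = (-2u + 14)(2u^3 - 20u^2 - 14u + 392) + (-248u^2 + 3016u - 8960)
  2u^3 - 20u^2 - 14u + 392 = (-(1/124)u - 67/3844)(-248u^2 + 3016u - 8960) + (-(32376/961)u + 226632/961)
  -248u^2 + 3016u - 8960 = ((29791/4047)u - 153760/4047)(-(32376/961)u + 226632/961) + (0)
Last nonzero remainder: -(32376/961)u + 226632/961. Dividing through by -32376/961 gives the monic gcd u - 7.

-7 + u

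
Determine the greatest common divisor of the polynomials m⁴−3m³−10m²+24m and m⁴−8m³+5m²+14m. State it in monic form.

m²−2m

Euclidean algorithm in ℚ[m]:
  m⁴−3m³−10m²+24m = (m⁴−8m³+5m²+14m) + (5m³−15m²+10m)
  m⁴−8m³+5m²+14m = ((1/5)m−1)(5m³−15m²+10m) + (−12m²+24m)
  5m³−15m²+10m = (−(5/12)m+5/12)(−12m²+24m) + (0)
Last nonzero remainder: −12m²+24m. Dividing through by −12 gives the monic gcd m²−2m.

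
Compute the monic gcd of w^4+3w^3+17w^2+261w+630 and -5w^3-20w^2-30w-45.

w+3

Repeated division with remainder:
  w^4+3w^3+17w^2+261w+630 = (-(1/5)w+1/5)(-5w^3-20w^2-30w-45) + (15w^2+258w+639)
  -5w^3-20w^2-30w-45 = (-(1/3)w+22/5)(15w^2+258w+639) + (-(4761/5)w-14283/5)
  15w^2+258w+639 = (-(25/1587)w-355/1587)(-(4761/5)w-14283/5) + (0)
Last nonzero remainder: -(4761/5)w-14283/5. Dividing through by -4761/5 gives the monic gcd w+3.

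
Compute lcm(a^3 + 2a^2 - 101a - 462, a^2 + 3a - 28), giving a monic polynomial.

a^4 - 2a^3 - 109a^2 - 58a + 1848

By polynomial division,
  a^3 + 2a^2 - 101a - 462 = (a - 1)(a^2 + 3a - 28) + (-70a - 490)
  a^2 + 3a - 28 = (-(1/70)a + 2/35)(-70a - 490) + (0)
Last nonzero remainder: -70a - 490. Dividing through by -70 gives the monic gcd a + 7.
Then lcm(f, g) = f·g / gcd(f, g); expanding and making the result monic gives the answer.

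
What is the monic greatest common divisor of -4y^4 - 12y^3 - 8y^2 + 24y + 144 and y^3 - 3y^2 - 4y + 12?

y - 2

Euclidean algorithm in ℚ[y]:
  -4y^4 - 12y^3 - 8y^2 + 24y + 144 = (-4y - 24)(y^3 - 3y^2 - 4y + 12) + (-96y^2 - 24y + 432)
  y^3 - 3y^2 - 4y + 12 = (-(1/96)y + 13/384)(-96y^2 - 24y + 432) + ((21/16)y - 21/8)
  -96y^2 - 24y + 432 = (-(512/7)y - 1152/7)((21/16)y - 21/8) + (0)
Last nonzero remainder: (21/16)y - 21/8. Dividing through by 21/16 gives the monic gcd y - 2.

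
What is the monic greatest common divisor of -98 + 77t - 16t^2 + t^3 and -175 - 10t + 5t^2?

Repeated division with remainder:
  t^3 - 16t^2 + 77t - 98 = ((1/5)t - 14/5)(5t^2 - 10t - 175) + (84t - 588)
  5t^2 - 10t - 175 = ((5/84)t + 25/84)(84t - 588) + (0)
Last nonzero remainder: 84t - 588. Dividing through by 84 gives the monic gcd t - 7.

-7 + t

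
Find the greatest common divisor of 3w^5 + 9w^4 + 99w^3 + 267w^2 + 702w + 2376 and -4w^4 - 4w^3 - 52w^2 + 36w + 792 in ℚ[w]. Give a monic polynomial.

w^3 + 4w^2 + 25w + 66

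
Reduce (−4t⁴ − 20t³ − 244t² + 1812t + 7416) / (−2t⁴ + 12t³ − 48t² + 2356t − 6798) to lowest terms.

By polynomial division,
  −4t⁴ − 20t³ − 244t² + 1812t + 7416 = (2)(−2t⁴ + 12t³ − 48t² + 2356t − 6798) + (−44t³ − 148t² − 2900t + 21012)
  −2t⁴ + 12t³ − 48t² + 2356t − 6798 = ((1/22)t − 103/242)(−44t³ − 148t² − 2900t + 21012) + ((2520/121)t² + (20160/121)t + 259560/121)
  −44t³ − 148t² − 2900t + 21012 = (−(1331/630)t + 2057/210)((2520/121)t² + (20160/121)t + 259560/121) + (0)
Last nonzero remainder: (2520/121)t² + (20160/121)t + 259560/121. Dividing through by 2520/121 gives the monic gcd t² + 8t + 103.
Cancel t² + 8t + 103 from numerator and denominator to get the reduced form.

(2t² − 6t − 36)/(t² − 14t + 33)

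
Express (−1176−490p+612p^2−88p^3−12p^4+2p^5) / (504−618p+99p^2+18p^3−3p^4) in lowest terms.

(42+34p−10p^2−2p^3)/(−18+15p+3p^2)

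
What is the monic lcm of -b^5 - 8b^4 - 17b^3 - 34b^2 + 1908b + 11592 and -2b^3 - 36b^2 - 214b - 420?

Euclidean algorithm in ℚ[b]:
  -b^5 - 8b^4 - 17b^3 - 34b^2 + 1908b + 11592 = ((1/2)b^2 - 5b + 45)(-2b^3 - 36b^2 - 214b - 420) + (726b^2 + 9438b + 30492)
  -2b^3 - 36b^2 - 214b - 420 = (-(1/363)b - 5/363)(726b^2 + 9438b + 30492) + (0)
Last nonzero remainder: 726b^2 + 9438b + 30492. Dividing through by 726 gives the monic gcd b^2 + 13b + 42.
Then lcm(f, g) = f·g / gcd(f, g); expanding and making the result monic gives the answer.

b^6 + 13b^5 + 57b^4 + 119b^3 - 1738b^2 - 21132b - 57960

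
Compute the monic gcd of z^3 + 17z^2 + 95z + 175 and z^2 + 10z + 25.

z^2 + 10z + 25

Repeated division with remainder:
  z^3 + 17z^2 + 95z + 175 = (z + 7)(z^2 + 10z + 25) + (0)
The last nonzero remainder z^2 + 10z + 25 is already monic.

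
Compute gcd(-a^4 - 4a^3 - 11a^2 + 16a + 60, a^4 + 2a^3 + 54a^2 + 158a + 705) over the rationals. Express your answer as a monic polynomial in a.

a^2 + 4a + 15

Apply the Euclidean algorithm:
  -a^4 - 4a^3 - 11a^2 + 16a + 60 = (-1)(a^4 + 2a^3 + 54a^2 + 158a + 705) + (-2a^3 + 43a^2 + 174a + 765)
  a^4 + 2a^3 + 54a^2 + 158a + 705 = (-(1/2)a - 47/4)(-2a^3 + 43a^2 + 174a + 765) + ((2585/4)a^2 + 2585a + 38775/4)
  -2a^3 + 43a^2 + 174a + 765 = (-(8/2585)a + 204/2585)((2585/4)a^2 + 2585a + 38775/4) + (0)
Last nonzero remainder: (2585/4)a^2 + 2585a + 38775/4. Dividing through by 2585/4 gives the monic gcd a^2 + 4a + 15.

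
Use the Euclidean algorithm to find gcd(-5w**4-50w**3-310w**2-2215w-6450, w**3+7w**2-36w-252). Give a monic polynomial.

w+6

By polynomial division,
  -5w**4-50w**3-310w**2-2215w-6450 = (-5w-15)(w**3+7w**2-36w-252) + (-385w**2-4015w-10230)
  w**3+7w**2-36w-252 = (-(1/385)w+24/2695)(-385w**2-4015w-10230) + (-(1314/49)w-7884/49)
  -385w**2-4015w-10230 = ((18865/1314)w+83545/1314)(-(1314/49)w-7884/49) + (0)
Last nonzero remainder: -(1314/49)w-7884/49. Dividing through by -1314/49 gives the monic gcd w+6.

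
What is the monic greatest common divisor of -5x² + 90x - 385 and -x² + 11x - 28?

x - 7

Repeated division with remainder:
  -5x² + 90x - 385 = (5)(-x² + 11x - 28) + (35x - 245)
  -x² + 11x - 28 = (-(1/35)x + 4/35)(35x - 245) + (0)
Last nonzero remainder: 35x - 245. Dividing through by 35 gives the monic gcd x - 7.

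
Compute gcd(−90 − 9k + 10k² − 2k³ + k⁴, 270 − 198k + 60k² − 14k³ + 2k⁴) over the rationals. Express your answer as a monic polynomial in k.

Apply the Euclidean algorithm:
  k⁴ − 2k³ + 10k² − 9k − 90 = (1/2)(2k⁴ − 14k³ + 60k² − 198k + 270) + (5k³ − 20k² + 90k − 225)
  2k⁴ − 14k³ + 60k² − 198k + 270 = ((2/5)k − 6/5)(5k³ − 20k² + 90k − 225) + (0)
Last nonzero remainder: 5k³ − 20k² + 90k − 225. Dividing through by 5 gives the monic gcd k³ − 4k² + 18k − 45.

−45 + 18k − 4k² + k³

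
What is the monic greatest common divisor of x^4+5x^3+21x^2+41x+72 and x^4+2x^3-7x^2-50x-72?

x^2+4x+9

Euclidean algorithm in ℚ[x]:
  x^4+5x^3+21x^2+41x+72 = (x^4+2x^3-7x^2-50x-72) + (3x^3+28x^2+91x+144)
  x^4+2x^3-7x^2-50x-72 = ((1/3)x-22/9)(3x^3+28x^2+91x+144) + ((280/9)x^2+(1120/9)x+280)
  3x^3+28x^2+91x+144 = ((27/280)x+18/35)((280/9)x^2+(1120/9)x+280) + (0)
Last nonzero remainder: (280/9)x^2+(1120/9)x+280. Dividing through by 280/9 gives the monic gcd x^2+4x+9.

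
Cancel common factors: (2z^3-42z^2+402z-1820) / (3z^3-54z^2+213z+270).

(2z^2-22z+182)/(3z^2-24z-27)

Apply the Euclidean algorithm:
  2z^3-42z^2+402z-1820 = (2/3)(3z^3-54z^2+213z+270) + (-6z^2+260z-2000)
  3z^3-54z^2+213z+270 = (-(1/2)z-38/3)(-6z^2+260z-2000) + ((7519/3)z-75190/3)
  -6z^2+260z-2000 = (-(18/7519)z+600/7519)((7519/3)z-75190/3) + (0)
Last nonzero remainder: (7519/3)z-75190/3. Dividing through by 7519/3 gives the monic gcd z-10.
Cancel z-10 from numerator and denominator to get the reduced form.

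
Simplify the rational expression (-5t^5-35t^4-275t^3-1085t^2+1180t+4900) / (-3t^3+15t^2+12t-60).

Repeated division with remainder:
  -5t^5-35t^4-275t^3-1085t^2+1180t+4900 = ((5/3)t^2+20t+595/3)(-3t^3+15t^2+12t-60) + (-4200t^2+16800)
  -3t^3+15t^2+12t-60 = ((1/1400)t-1/280)(-4200t^2+16800) + (0)
Last nonzero remainder: -4200t^2+16800. Dividing through by -4200 gives the monic gcd t^2-4.
Cancel t^2-4 from numerator and denominator to get the reduced form.

(5t^3+35t^2+295t+1225)/(3t-15)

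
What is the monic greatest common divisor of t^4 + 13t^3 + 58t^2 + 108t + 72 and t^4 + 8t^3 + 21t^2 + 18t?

By polynomial division,
  t^4 + 13t^3 + 58t^2 + 108t + 72 = (t^4 + 8t^3 + 21t^2 + 18t) + (5t^3 + 37t^2 + 90t + 72)
  t^4 + 8t^3 + 21t^2 + 18t = ((1/5)t + 3/25)(5t^3 + 37t^2 + 90t + 72) + (−(36/25)t^2 − (36/5)t − 216/25)
  5t^3 + 37t^2 + 90t + 72 = (−(125/36)t − 25/3)(−(36/25)t^2 − (36/5)t − 216/25) + (0)
Last nonzero remainder: −(36/25)t^2 − (36/5)t − 216/25. Dividing through by −36/25 gives the monic gcd t^2 + 5t + 6.

t^2 + 5t + 6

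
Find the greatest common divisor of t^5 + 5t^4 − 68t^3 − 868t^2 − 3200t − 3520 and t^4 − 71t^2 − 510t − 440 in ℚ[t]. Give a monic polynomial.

t^3 − t^2 − 70t − 440

Apply the Euclidean algorithm:
  t^5 + 5t^4 − 68t^3 − 868t^2 − 3200t − 3520 = (t + 5)(t^4 − 71t^2 − 510t − 440) + (3t^3 − 3t^2 − 210t − 1320)
  t^4 − 71t^2 − 510t − 440 = ((1/3)t + 1/3)(3t^3 − 3t^2 − 210t − 1320) + (0)
Last nonzero remainder: 3t^3 − 3t^2 − 210t − 1320. Dividing through by 3 gives the monic gcd t^3 − t^2 − 70t − 440.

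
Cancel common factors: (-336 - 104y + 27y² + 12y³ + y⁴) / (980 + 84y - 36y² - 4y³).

(48 + 8y - 5y² - y³)/(-140 + 8y + 4y²)

Apply the Euclidean algorithm:
  y⁴ + 12y³ + 27y² - 104y - 336 = (-(1/4)y - 3/4)(-4y³ - 36y² + 84y + 980) + (21y² + 204y + 399)
  -4y³ - 36y² + 84y + 980 = (-(4/21)y + 20/147)(21y² + 204y + 399) + ((6480/49)y + 6480/7)
  21y² + 204y + 399 = ((343/2160)y + 931/2160)((6480/49)y + 6480/7) + (0)
Last nonzero remainder: (6480/49)y + 6480/7. Dividing through by 6480/49 gives the monic gcd y + 7.
Cancel y + 7 from numerator and denominator to get the reduced form.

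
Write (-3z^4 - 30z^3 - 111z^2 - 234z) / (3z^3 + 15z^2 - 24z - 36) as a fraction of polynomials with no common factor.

By polynomial division,
  -3z^4 - 30z^3 - 111z^2 - 234z = (-z - 5)(3z^3 + 15z^2 - 24z - 36) + (-60z^2 - 390z - 180)
  3z^3 + 15z^2 - 24z - 36 = (-(1/20)z + 3/40)(-60z^2 - 390z - 180) + (-(15/4)z - 45/2)
  -60z^2 - 390z - 180 = (16z + 8)(-(15/4)z - 45/2) + (0)
Last nonzero remainder: -(15/4)z - 45/2. Dividing through by -15/4 gives the monic gcd z + 6.
Cancel z + 6 from numerator and denominator to get the reduced form.

(-z^3 - 4z^2 - 13z)/(z^2 - z - 2)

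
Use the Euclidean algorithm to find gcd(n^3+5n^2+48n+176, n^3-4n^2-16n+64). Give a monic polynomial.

Euclidean algorithm in ℚ[n]:
  n^3+5n^2+48n+176 = (n^3-4n^2-16n+64) + (9n^2+64n+112)
  n^3-4n^2-16n+64 = ((1/9)n-100/81)(9n^2+64n+112) + ((4096/81)n+16384/81)
  9n^2+64n+112 = ((729/4096)n+567/1024)((4096/81)n+16384/81) + (0)
Last nonzero remainder: (4096/81)n+16384/81. Dividing through by 4096/81 gives the monic gcd n+4.

n+4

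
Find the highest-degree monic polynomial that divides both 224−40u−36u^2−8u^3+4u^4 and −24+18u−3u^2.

Repeated division with remainder:
  4u^4−8u^3−36u^2−40u+224 = (−(4/3)u^2−(16/3)u−28/3)(−3u^2+18u−24) + (0)
Last nonzero remainder: −3u^2+18u−24. Dividing through by −3 gives the monic gcd u^2−6u+8.

8−6u+u^2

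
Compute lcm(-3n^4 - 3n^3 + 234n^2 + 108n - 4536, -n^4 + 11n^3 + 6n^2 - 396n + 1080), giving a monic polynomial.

n^5 - 4n^4 - 83n^3 + 354n^2 + 1692n - 7560

Apply the Euclidean algorithm:
  -3n^4 - 3n^3 + 234n^2 + 108n - 4536 = (3)(-n^4 + 11n^3 + 6n^2 - 396n + 1080) + (-36n^3 + 216n^2 + 1296n - 7776)
  -n^4 + 11n^3 + 6n^2 - 396n + 1080 = ((1/36)n - 5/36)(-36n^3 + 216n^2 + 1296n - 7776) + (0)
Last nonzero remainder: -36n^3 + 216n^2 + 1296n - 7776. Dividing through by -36 gives the monic gcd n^3 - 6n^2 - 36n + 216.
Then lcm(f, g) = f·g / gcd(f, g); expanding and making the result monic gives the answer.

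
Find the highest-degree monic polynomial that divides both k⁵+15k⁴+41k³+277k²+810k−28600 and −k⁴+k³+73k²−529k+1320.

Euclidean algorithm in ℚ[k]:
  k⁵+15k⁴+41k³+277k²+810k−28600 = (−k−16)(−k⁴+k³+73k²−529k+1320) + (130k³+916k²−6334k−7480)
  −k⁴+k³+73k²−529k+1320 = (−(1/130)k+523/8450)(130k³+916k²−6334k−7480) + (−(136964/4225)k²−(821784/4225)k+1506604/845)
  130k³+916k²−6334k−7480 = (−(274625/68482)k−143650/34241)(−(136964/4225)k²−(821784/4225)k+1506604/845) + (0)
Last nonzero remainder: −(136964/4225)k²−(821784/4225)k+1506604/845. Dividing through by −136964/4225 gives the monic gcd k²+6k−55.

k²+6k−55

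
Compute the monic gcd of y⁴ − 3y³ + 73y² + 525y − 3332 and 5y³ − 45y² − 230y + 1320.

Apply the Euclidean algorithm:
  y⁴ − 3y³ + 73y² + 525y − 3332 = ((1/5)y + 6/5)(5y³ − 45y² − 230y + 1320) + (173y² + 537y − 4916)
  5y³ − 45y² − 230y + 1320 = ((5/173)y − 10470/29929)(173y² + 537y − 4916) + ((2991060/29929)y − 11964240/29929)
  173y² + 537y − 4916 = ((5177717/2991060)y + 36782741/2991060)((2991060/29929)y − 11964240/29929) + (0)
Last nonzero remainder: (2991060/29929)y − 11964240/29929. Dividing through by 2991060/29929 gives the monic gcd y − 4.

y − 4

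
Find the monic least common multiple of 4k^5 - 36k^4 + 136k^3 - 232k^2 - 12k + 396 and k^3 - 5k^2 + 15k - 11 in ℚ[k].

k^6 - 10k^5 + 43k^4 - 92k^3 + 55k^2 + 102k - 99

Euclidean algorithm in ℚ[k]:
  4k^5 - 36k^4 + 136k^3 - 232k^2 - 12k + 396 = (4k^2 - 16k - 4)(k^3 - 5k^2 + 15k - 11) + (32k^2 - 128k + 352)
  k^3 - 5k^2 + 15k - 11 = ((1/32)k - 1/32)(32k^2 - 128k + 352) + (0)
Last nonzero remainder: 32k^2 - 128k + 352. Dividing through by 32 gives the monic gcd k^2 - 4k + 11.
Then lcm(f, g) = f·g / gcd(f, g); expanding and making the result monic gives the answer.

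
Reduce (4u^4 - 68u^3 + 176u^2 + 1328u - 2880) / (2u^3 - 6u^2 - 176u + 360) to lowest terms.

(2u^2 - 10u - 72)/(u + 9)

By polynomial division,
  4u^4 - 68u^3 + 176u^2 + 1328u - 2880 = (2u - 28)(2u^3 - 6u^2 - 176u + 360) + (360u^2 - 4320u + 7200)
  2u^3 - 6u^2 - 176u + 360 = ((1/180)u + 1/20)(360u^2 - 4320u + 7200) + (0)
Last nonzero remainder: 360u^2 - 4320u + 7200. Dividing through by 360 gives the monic gcd u^2 - 12u + 20.
Cancel u^2 - 12u + 20 from numerator and denominator to get the reduced form.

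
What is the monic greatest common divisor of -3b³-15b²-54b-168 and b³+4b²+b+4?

b+4

By polynomial division,
  -3b³-15b²-54b-168 = (-3)(b³+4b²+b+4) + (-3b²-51b-156)
  b³+4b²+b+4 = (-(1/3)b+13/3)(-3b²-51b-156) + (170b+680)
  -3b²-51b-156 = (-(3/170)b-39/170)(170b+680) + (0)
Last nonzero remainder: 170b+680. Dividing through by 170 gives the monic gcd b+4.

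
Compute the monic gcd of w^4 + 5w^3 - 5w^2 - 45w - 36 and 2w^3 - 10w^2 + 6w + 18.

w^2 - 2w - 3

Euclidean algorithm in ℚ[w]:
  w^4 + 5w^3 - 5w^2 - 45w - 36 = ((1/2)w + 5)(2w^3 - 10w^2 + 6w + 18) + (42w^2 - 84w - 126)
  2w^3 - 10w^2 + 6w + 18 = ((1/21)w - 1/7)(42w^2 - 84w - 126) + (0)
Last nonzero remainder: 42w^2 - 84w - 126. Dividing through by 42 gives the monic gcd w^2 - 2w - 3.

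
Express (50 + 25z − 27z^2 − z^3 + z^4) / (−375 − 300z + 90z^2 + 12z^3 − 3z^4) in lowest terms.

(2 − z)/(−15 + 3z)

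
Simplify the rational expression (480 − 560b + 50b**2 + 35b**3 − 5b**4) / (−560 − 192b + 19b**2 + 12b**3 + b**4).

By polynomial division,
  −5b**4 + 35b**3 + 50b**2 − 560b + 480 = (−5)(b**4 + 12b**3 + 19b**2 − 192b − 560) + (95b**3 + 145b**2 − 1520b − 2320)
  b**4 + 12b**3 + 19b**2 − 192b − 560 = ((1/95)b + 199/1805)(95b**3 + 145b**2 − 1520b − 2320) + ((6864/361)b**2 − 109824/361)
  95b**3 + 145b**2 − 1520b − 2320 = ((34295/6864)b + 52345/6864)((6864/361)b**2 − 109824/361) + (0)
Last nonzero remainder: (6864/361)b**2 − 109824/361. Dividing through by 6864/361 gives the monic gcd b**2 − 16.
Cancel b**2 − 16 from numerator and denominator to get the reduced form.

(−30 + 35b − 5b**2)/(35 + 12b + b**2)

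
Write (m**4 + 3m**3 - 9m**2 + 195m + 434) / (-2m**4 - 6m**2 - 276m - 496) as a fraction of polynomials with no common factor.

Repeated division with remainder:
  m**4 + 3m**3 - 9m**2 + 195m + 434 = (-1/2)(-2m**4 - 6m**2 - 276m - 496) + (3m**3 - 12m**2 + 57m + 186)
  -2m**4 - 6m**2 - 276m - 496 = (-(2/3)m - 8/3)(3m**3 - 12m**2 + 57m + 186) + (0)
Last nonzero remainder: 3m**3 - 12m**2 + 57m + 186. Dividing through by 3 gives the monic gcd m**3 - 4m**2 + 19m + 62.
Cancel m**3 - 4m**2 + 19m + 62 from numerator and denominator to get the reduced form.

(-m - 7)/(2m + 8)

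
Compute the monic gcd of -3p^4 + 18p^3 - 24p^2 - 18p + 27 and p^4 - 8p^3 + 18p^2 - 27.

Apply the Euclidean algorithm:
  -3p^4 + 18p^3 - 24p^2 - 18p + 27 = (-3)(p^4 - 8p^3 + 18p^2 - 27) + (-6p^3 + 30p^2 - 18p - 54)
  p^4 - 8p^3 + 18p^2 - 27 = (-(1/6)p + 1/2)(-6p^3 + 30p^2 - 18p - 54) + (0)
Last nonzero remainder: -6p^3 + 30p^2 - 18p - 54. Dividing through by -6 gives the monic gcd p^3 - 5p^2 + 3p + 9.

p^3 - 5p^2 + 3p + 9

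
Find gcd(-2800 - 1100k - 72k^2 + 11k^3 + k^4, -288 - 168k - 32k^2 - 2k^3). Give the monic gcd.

4 + k

Apply the Euclidean algorithm:
  k^4 + 11k^3 - 72k^2 - 1100k - 2800 = (-(1/2)k + 5/2)(-2k^3 - 32k^2 - 168k - 288) + (-76k^2 - 824k - 2080)
  -2k^3 - 32k^2 - 168k - 288 = ((1/38)k + 49/361)(-76k^2 - 824k - 2080) + (-(512/361)k - 2048/361)
  -76k^2 - 824k - 2080 = ((6859/128)k + 23465/64)(-(512/361)k - 2048/361) + (0)
Last nonzero remainder: -(512/361)k - 2048/361. Dividing through by -512/361 gives the monic gcd k + 4.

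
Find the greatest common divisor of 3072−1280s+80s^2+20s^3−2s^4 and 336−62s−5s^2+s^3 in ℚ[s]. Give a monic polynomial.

−48+2s+s^2

By polynomial division,
  −2s^4+20s^3+80s^2−1280s+3072 = (−2s+10)(s^3−5s^2−62s+336) + (6s^2+12s−288)
  s^3−5s^2−62s+336 = ((1/6)s−7/6)(6s^2+12s−288) + (0)
Last nonzero remainder: 6s^2+12s−288. Dividing through by 6 gives the monic gcd s^2+2s−48.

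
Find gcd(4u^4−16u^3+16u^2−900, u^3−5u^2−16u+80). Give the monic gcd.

Repeated division with remainder:
  4u^4−16u^3+16u^2−900 = (4u+4)(u^3−5u^2−16u+80) + (100u^2−256u−1220)
  u^3−5u^2−16u+80 = ((1/100)u−61/2500)(100u^2−256u−1220) + (−(6279/625)u+6279/125)
  100u^2−256u−1220 = (−(62500/6279)u−152500/6279)(−(6279/625)u+6279/125) + (0)
Last nonzero remainder: −(6279/625)u+6279/125. Dividing through by −6279/625 gives the monic gcd u−5.

u−5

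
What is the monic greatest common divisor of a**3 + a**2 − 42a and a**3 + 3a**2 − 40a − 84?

By polynomial division,
  a**3 + a**2 − 42a = (a**3 + 3a**2 − 40a − 84) + (−2a**2 − 2a + 84)
  a**3 + 3a**2 − 40a − 84 = (−(1/2)a − 1)(−2a**2 − 2a + 84) + (0)
Last nonzero remainder: −2a**2 − 2a + 84. Dividing through by −2 gives the monic gcd a**2 + a − 42.

a**2 + a − 42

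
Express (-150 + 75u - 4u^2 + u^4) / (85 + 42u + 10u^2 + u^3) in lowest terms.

(-30 + 21u - 5u^2 + u^3)/(17 + 5u + u^2)

Repeated division with remainder:
  u^4 - 4u^2 + 75u - 150 = (u - 10)(u^3 + 10u^2 + 42u + 85) + (54u^2 + 410u + 700)
  u^3 + 10u^2 + 42u + 85 = ((1/54)u + 65/1458)(54u^2 + 410u + 700) + ((7843/729)u + 39215/729)
  54u^2 + 410u + 700 = ((39366/7843)u + 102060/7843)((7843/729)u + 39215/729) + (0)
Last nonzero remainder: (7843/729)u + 39215/729. Dividing through by 7843/729 gives the monic gcd u + 5.
Cancel u + 5 from numerator and denominator to get the reduced form.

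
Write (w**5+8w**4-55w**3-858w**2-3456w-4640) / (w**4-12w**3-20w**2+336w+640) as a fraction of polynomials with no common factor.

(w**3+14w**2+69w+116)/(w**2-6w-16)

Apply the Euclidean algorithm:
  w**5+8w**4-55w**3-858w**2-3456w-4640 = (w+20)(w**4-12w**3-20w**2+336w+640) + (205w**3-794w**2-10816w-17440)
  w**4-12w**3-20w**2+336w+640 = ((1/205)w-1666/42025)(205w**3-794w**2-10816w-17440) + ((53976/42025)w**2-(323856/42025)w-431808/8405)
  205w**3-794w**2-10816w-17440 = ((8615125/53976)w+4580725/13494)((53976/42025)w**2-(323856/42025)w-431808/8405) + (0)
Last nonzero remainder: (53976/42025)w**2-(323856/42025)w-431808/8405. Dividing through by 53976/42025 gives the monic gcd w**2-6w-40.
Cancel w**2-6w-40 from numerator and denominator to get the reduced form.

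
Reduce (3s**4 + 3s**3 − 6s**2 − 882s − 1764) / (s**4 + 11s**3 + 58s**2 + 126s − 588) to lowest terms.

(3s**2 − 15s − 42)/(s**2 + 5s − 14)

Apply the Euclidean algorithm:
  3s**4 + 3s**3 − 6s**2 − 882s − 1764 = (3)(s**4 + 11s**3 + 58s**2 + 126s − 588) + (−30s**3 − 180s**2 − 1260s)
  s**4 + 11s**3 + 58s**2 + 126s − 588 = (−(1/30)s − 1/6)(−30s**3 − 180s**2 − 1260s) + (−14s**2 − 84s − 588)
  −30s**3 − 180s**2 − 1260s = ((15/7)s)(−14s**2 − 84s − 588) + (0)
Last nonzero remainder: −14s**2 − 84s − 588. Dividing through by −14 gives the monic gcd s**2 + 6s + 42.
Cancel s**2 + 6s + 42 from numerator and denominator to get the reduced form.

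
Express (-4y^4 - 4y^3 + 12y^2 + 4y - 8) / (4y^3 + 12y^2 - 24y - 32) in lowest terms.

Euclidean algorithm in ℚ[y]:
  -4y^4 - 4y^3 + 12y^2 + 4y - 8 = (-y + 2)(4y^3 + 12y^2 - 24y - 32) + (-36y^2 + 20y + 56)
  4y^3 + 12y^2 - 24y - 32 = (-(1/9)y - 32/81)(-36y^2 + 20y + 56) + (-(800/81)y - 800/81)
  -36y^2 + 20y + 56 = ((729/200)y - 567/100)(-(800/81)y - 800/81) + (0)
Last nonzero remainder: -(800/81)y - 800/81. Dividing through by -800/81 gives the monic gcd y + 1.
Cancel y + 1 from numerator and denominator to get the reduced form.

(-y^3 + 3y - 2)/(y^2 + 2y - 8)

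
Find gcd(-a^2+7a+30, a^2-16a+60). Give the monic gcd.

a-10

Apply the Euclidean algorithm:
  -a^2+7a+30 = (-1)(a^2-16a+60) + (-9a+90)
  a^2-16a+60 = (-(1/9)a+2/3)(-9a+90) + (0)
Last nonzero remainder: -9a+90. Dividing through by -9 gives the monic gcd a-10.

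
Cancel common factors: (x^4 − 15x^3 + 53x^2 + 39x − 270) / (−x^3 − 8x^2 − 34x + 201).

(−x^3 + 12x^2 − 17x − 90)/(x^2 + 11x + 67)

By polynomial division,
  x^4 − 15x^3 + 53x^2 + 39x − 270 = (−x + 23)(−x^3 − 8x^2 − 34x + 201) + (203x^2 + 1022x − 4893)
  −x^3 − 8x^2 − 34x + 201 = (−(1/203)x − 86/5887)(203x^2 + 1022x − 4893) + (−(36309/841)x + 108927/841)
  203x^2 + 1022x − 4893 = (−(24389/5187)x − 195953/5187)(−(36309/841)x + 108927/841) + (0)
Last nonzero remainder: −(36309/841)x + 108927/841. Dividing through by −36309/841 gives the monic gcd x − 3.
Cancel x − 3 from numerator and denominator to get the reduced form.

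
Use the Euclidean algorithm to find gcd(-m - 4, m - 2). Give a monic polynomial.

1

Euclidean algorithm in ℚ[m]:
  -m - 4 = (-1)(m - 2) + (-6)
  m - 2 = (-(1/6)m + 1/3)(-6) + (0)
The last nonzero remainder is the constant -6, so the polynomials are coprime and gcd = 1.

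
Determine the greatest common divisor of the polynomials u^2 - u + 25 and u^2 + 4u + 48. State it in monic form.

1

Euclidean algorithm in ℚ[u]:
  u^2 - u + 25 = (u^2 + 4u + 48) + (-5u - 23)
  u^2 + 4u + 48 = (-(1/5)u + 3/25)(-5u - 23) + (1269/25)
  -5u - 23 = (-(125/1269)u - 575/1269)(1269/25) + (0)
The last nonzero remainder is the constant 1269/25, so the polynomials are coprime and gcd = 1.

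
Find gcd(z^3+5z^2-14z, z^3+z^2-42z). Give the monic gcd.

By polynomial division,
  z^3+5z^2-14z = (z^3+z^2-42z) + (4z^2+28z)
  z^3+z^2-42z = ((1/4)z-3/2)(4z^2+28z) + (0)
Last nonzero remainder: 4z^2+28z. Dividing through by 4 gives the monic gcd z^2+7z.

z^2+7z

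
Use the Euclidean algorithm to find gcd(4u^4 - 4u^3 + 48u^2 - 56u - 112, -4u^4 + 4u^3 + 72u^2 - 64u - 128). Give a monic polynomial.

Euclidean algorithm in ℚ[u]:
  4u^4 - 4u^3 + 48u^2 - 56u - 112 = (-1)(-4u^4 + 4u^3 + 72u^2 - 64u - 128) + (120u^2 - 120u - 240)
  -4u^4 + 4u^3 + 72u^2 - 64u - 128 = (-(1/30)u^2 + 8/15)(120u^2 - 120u - 240) + (0)
Last nonzero remainder: 120u^2 - 120u - 240. Dividing through by 120 gives the monic gcd u^2 - u - 2.

u^2 - u - 2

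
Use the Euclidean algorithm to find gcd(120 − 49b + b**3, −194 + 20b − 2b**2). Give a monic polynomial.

1

Euclidean algorithm in ℚ[b]:
  b**3 − 49b + 120 = (−(1/2)b − 5)(−2b**2 + 20b − 194) + (−46b − 850)
  −2b**2 + 20b − 194 = ((1/23)b − 655/529)(−46b − 850) + (−659376/529)
  −46b − 850 = ((12167/329688)b + 224825/329688)(−659376/529) + (0)
The last nonzero remainder is the constant −659376/529, so the polynomials are coprime and gcd = 1.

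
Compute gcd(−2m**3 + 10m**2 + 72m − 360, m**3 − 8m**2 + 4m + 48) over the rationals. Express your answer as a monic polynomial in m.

Apply the Euclidean algorithm:
  −2m**3 + 10m**2 + 72m − 360 = (−2)(m**3 − 8m**2 + 4m + 48) + (−6m**2 + 80m − 264)
  m**3 − 8m**2 + 4m + 48 = (−(1/6)m − 8/9)(−6m**2 + 80m − 264) + ((280/9)m − 560/3)
  −6m**2 + 80m − 264 = (−(27/140)m + 99/70)((280/9)m − 560/3) + (0)
Last nonzero remainder: (280/9)m − 560/3. Dividing through by 280/9 gives the monic gcd m − 6.

m − 6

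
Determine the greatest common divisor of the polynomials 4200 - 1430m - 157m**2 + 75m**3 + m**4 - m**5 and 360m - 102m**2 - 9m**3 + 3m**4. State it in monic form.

120 - 34m - 3m**2 + m**3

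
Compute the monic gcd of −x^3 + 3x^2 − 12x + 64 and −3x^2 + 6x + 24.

By polynomial division,
  −x^3 + 3x^2 − 12x + 64 = ((1/3)x − 1/3)(−3x^2 + 6x + 24) + (−18x + 72)
  −3x^2 + 6x + 24 = ((1/6)x + 1/3)(−18x + 72) + (0)
Last nonzero remainder: −18x + 72. Dividing through by −18 gives the monic gcd x − 4.

x − 4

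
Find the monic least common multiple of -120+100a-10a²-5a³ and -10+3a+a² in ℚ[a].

Euclidean algorithm in ℚ[a]:
  -5a³-10a²+100a-120 = (-5a+5)(a²+3a-10) + (35a-70)
  a²+3a-10 = ((1/35)a+1/7)(35a-70) + (0)
Last nonzero remainder: 35a-70. Dividing through by 35 gives the monic gcd a-2.
Then lcm(f, g) = f·g / gcd(f, g); expanding and making the result monic gives the answer.

120-76a-10a²+7a³+a⁴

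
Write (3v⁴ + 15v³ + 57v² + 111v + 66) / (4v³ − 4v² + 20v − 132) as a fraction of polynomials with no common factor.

(3v² + 9v + 6)/(4v − 12)

Apply the Euclidean algorithm:
  3v⁴ + 15v³ + 57v² + 111v + 66 = ((3/4)v + 9/2)(4v³ − 4v² + 20v − 132) + (60v² + 120v + 660)
  4v³ − 4v² + 20v − 132 = ((1/15)v − 1/5)(60v² + 120v + 660) + (0)
Last nonzero remainder: 60v² + 120v + 660. Dividing through by 60 gives the monic gcd v² + 2v + 11.
Cancel v² + 2v + 11 from numerator and denominator to get the reduced form.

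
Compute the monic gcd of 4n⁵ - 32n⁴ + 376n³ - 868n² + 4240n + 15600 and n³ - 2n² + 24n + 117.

n² - 5n + 39

Apply the Euclidean algorithm:
  4n⁵ - 32n⁴ + 376n³ - 868n² + 4240n + 15600 = (4n² - 24n + 232)(n³ - 2n² + 24n + 117) + (-296n² + 1480n - 11544)
  n³ - 2n² + 24n + 117 = (-(1/296)n - 3/296)(-296n² + 1480n - 11544) + (0)
Last nonzero remainder: -296n² + 1480n - 11544. Dividing through by -296 gives the monic gcd n² - 5n + 39.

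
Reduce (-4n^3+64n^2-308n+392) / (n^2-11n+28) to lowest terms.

(-4n^2+36n-56)/(n-4)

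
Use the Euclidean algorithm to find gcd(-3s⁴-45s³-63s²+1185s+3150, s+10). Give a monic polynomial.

s+10

Repeated division with remainder:
  -3s⁴-45s³-63s²+1185s+3150 = (-3s³-15s²+87s+315)(s+10) + (0)
The last nonzero remainder s+10 is already monic.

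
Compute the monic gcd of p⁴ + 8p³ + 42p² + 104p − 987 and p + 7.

p + 7

Euclidean algorithm in ℚ[p]:
  p⁴ + 8p³ + 42p² + 104p − 987 = (p³ + p² + 35p − 141)(p + 7) + (0)
The last nonzero remainder p + 7 is already monic.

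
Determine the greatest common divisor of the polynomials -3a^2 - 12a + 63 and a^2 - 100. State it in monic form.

By polynomial division,
  -3a^2 - 12a + 63 = (-3)(a^2 - 100) + (-12a - 237)
  a^2 - 100 = (-(1/12)a + 79/48)(-12a - 237) + (4641/16)
  -12a - 237 = (-(64/1547)a - 1264/1547)(4641/16) + (0)
The last nonzero remainder is the constant 4641/16, so the polynomials are coprime and gcd = 1.

1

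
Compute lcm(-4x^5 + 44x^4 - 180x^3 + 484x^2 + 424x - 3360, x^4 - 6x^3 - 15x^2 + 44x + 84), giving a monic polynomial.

x^6 - 9x^5 + 23x^4 - 31x^3 - 348x^2 + 628x + 1680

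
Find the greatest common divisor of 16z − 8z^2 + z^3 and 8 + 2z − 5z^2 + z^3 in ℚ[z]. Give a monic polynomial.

By polynomial division,
  z^3 − 8z^2 + 16z = (z^3 − 5z^2 + 2z + 8) + (−3z^2 + 14z − 8)
  z^3 − 5z^2 + 2z + 8 = (−(1/3)z + 1/9)(−3z^2 + 14z − 8) + (−(20/9)z + 80/9)
  −3z^2 + 14z − 8 = ((27/20)z − 9/10)(−(20/9)z + 80/9) + (0)
Last nonzero remainder: −(20/9)z + 80/9. Dividing through by −20/9 gives the monic gcd z − 4.

−4 + z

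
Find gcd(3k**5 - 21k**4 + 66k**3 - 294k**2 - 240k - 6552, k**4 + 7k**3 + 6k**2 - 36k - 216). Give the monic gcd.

By polynomial division,
  3k**5 - 21k**4 + 66k**3 - 294k**2 - 240k - 6552 = (3k - 42)(k**4 + 7k**3 + 6k**2 - 36k - 216) + (342k**3 + 66k**2 - 1104k - 15624)
  k**4 + 7k**3 + 6k**2 - 36k - 216 = ((1/342)k + 194/9747)(342k**3 + 66k**2 - 1104k - 15624) + ((25714/3249)k**2 + (102856/3249)k + 102856/1083)
  342k**3 + 66k**2 - 1104k - 15624 = ((555579/12857)k - 2115099/12857)((25714/3249)k**2 + (102856/3249)k + 102856/1083) + (0)
Last nonzero remainder: (25714/3249)k**2 + (102856/3249)k + 102856/1083. Dividing through by 25714/3249 gives the monic gcd k**2 + 4k + 12.

k**2 + 4k + 12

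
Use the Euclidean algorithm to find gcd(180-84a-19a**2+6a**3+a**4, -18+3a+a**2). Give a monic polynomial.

-18+3a+a**2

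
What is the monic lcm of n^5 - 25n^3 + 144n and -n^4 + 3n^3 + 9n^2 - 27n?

n^6 - 3n^5 - 25n^4 + 75n^3 + 144n^2 - 432n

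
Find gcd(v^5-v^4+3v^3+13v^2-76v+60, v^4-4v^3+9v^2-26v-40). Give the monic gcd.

v^2-v+10

Euclidean algorithm in ℚ[v]:
  v^5-v^4+3v^3+13v^2-76v+60 = (v+3)(v^4-4v^3+9v^2-26v-40) + (6v^3+12v^2+42v+180)
  v^4-4v^3+9v^2-26v-40 = ((1/6)v-1)(6v^3+12v^2+42v+180) + (14v^2-14v+140)
  6v^3+12v^2+42v+180 = ((3/7)v+9/7)(14v^2-14v+140) + (0)
Last nonzero remainder: 14v^2-14v+140. Dividing through by 14 gives the monic gcd v^2-v+10.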